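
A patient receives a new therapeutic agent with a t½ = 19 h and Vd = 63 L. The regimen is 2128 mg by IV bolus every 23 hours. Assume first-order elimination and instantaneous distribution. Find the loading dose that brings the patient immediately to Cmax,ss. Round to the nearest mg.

f = (1/2)^(23/19) ≈ 0.432111; accumulation ratio R = 1/(1−f) ≈ 1.76091.
Loading dose to hit Cmax,ss on first dose: D_load = D_maint·R ≈ 2128 × 1.76091 ≈ 3747.22 mg.

3747 mg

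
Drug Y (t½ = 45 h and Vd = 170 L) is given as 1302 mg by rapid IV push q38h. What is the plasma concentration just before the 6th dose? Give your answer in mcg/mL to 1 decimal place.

9.1 mcg/mL

f = (1/2)^(τ/t½) = (1/2)^(38/45) ≈ 0.5569.
C₀ = D/Vd = 1302/170 ≈ 7.659 mcg/mL.
Before the 6th dose, 5 doses have been given. Superposition: Cmin = C₀·(f + f² + … + f^5).
≈ 7.659 × (0.5569 + 0.3101 + 0.1727 + 0.0962 + 0.0536) ≈ 7.659 × 1.1895 ≈ 9.110 mcg/mL.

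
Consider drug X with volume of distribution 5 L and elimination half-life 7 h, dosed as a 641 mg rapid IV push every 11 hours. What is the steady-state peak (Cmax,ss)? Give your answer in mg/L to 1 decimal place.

193.2 mg/L

k = ln2/t½ = ln2/7 ≈ 0.099021 h⁻¹; fraction remaining f = e^(−kτ) = e^(−0.099021×11) ≈ 0.3365.
Accumulation ratio R = 1/(1 − f) ≈ 1/0.6635 ≈ 1.5072.
Each bolus raises the concentration by D/Vd = 641/5 ≈ 128.200 mg/L.
Steady-state peak Cmax,ss = C₀·R ≈ 128.200 × 1.5072 ≈ 193.223 mg/L.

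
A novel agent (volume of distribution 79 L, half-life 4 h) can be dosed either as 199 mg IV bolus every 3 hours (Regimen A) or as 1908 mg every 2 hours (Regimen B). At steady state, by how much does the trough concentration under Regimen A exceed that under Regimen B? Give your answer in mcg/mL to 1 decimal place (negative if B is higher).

-54.6 mcg/mL

Regimen A: f = (1/2)^(3/4) ≈ 0.5946; Cmin,ss = (199/79)·f/(1−f) ≈ 3.695 mcg/mL.
Regimen B: f = (1/2)^(2/4) ≈ 0.7071; Cmin,ss = (1908/79)·f/(1−f) ≈ 58.306 mcg/mL.
Difference ≈ 3.695 − 58.306 ≈ -54.611 mcg/mL.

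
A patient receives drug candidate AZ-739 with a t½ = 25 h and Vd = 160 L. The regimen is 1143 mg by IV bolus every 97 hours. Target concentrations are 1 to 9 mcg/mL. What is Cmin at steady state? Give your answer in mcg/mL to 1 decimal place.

τ/t½ = 97/25 ≈ 3.88, so fraction remaining f = (1/2)^(97/25) ≈ 0.0679.
At steady state, accumulation factor R = 1/(1 − e^(−kτ)) ≈ 1.0728.
Single-dose peak C₀ = D/Vd = 1143/160 ≈ 7.144 mcg/mL.
Steady-state peak Cmax,ss = C₀·R ≈ 7.144 × 1.0728 ≈ 7.664 mcg/mL.
Steady-state trough Cmin,ss = Cmax,ss·f ≈ 7.664 × 0.0679 ≈ 0.520 mcg/mL.
Trough 0.5 mcg/mL vs MEC 1 mcg/mL: subtherapeutic.

0.5 mcg/mL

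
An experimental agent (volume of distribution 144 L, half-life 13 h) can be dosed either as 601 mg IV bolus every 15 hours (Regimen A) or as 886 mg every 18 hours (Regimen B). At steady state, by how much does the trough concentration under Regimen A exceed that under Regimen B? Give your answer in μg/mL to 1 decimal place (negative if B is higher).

Regimen A: f = (1/2)^(15/13) ≈ 0.4494; Cmin,ss = (601/144)·f/(1−f) ≈ 3.407 μg/mL.
Regimen B: f = (1/2)^(18/13) ≈ 0.3830; Cmin,ss = (886/144)·f/(1−f) ≈ 3.819 μg/mL.
Difference ≈ 3.407 − 3.819 ≈ -0.412 μg/mL.

-0.4 μg/mL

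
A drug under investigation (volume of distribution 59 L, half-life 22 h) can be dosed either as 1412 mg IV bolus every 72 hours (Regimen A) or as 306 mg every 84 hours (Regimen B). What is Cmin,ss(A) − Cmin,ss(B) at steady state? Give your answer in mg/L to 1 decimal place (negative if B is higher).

2.4 mg/L

Regimen A: f = (1/2)^(72/22) ≈ 0.1035; Cmin,ss = (1412/59)·f/(1−f) ≈ 2.763 mg/L.
Regimen B: f = (1/2)^(84/22) ≈ 0.0709; Cmin,ss = (306/59)·f/(1−f) ≈ 0.396 mg/L.
Difference ≈ 2.763 − 0.396 ≈ 2.367 mg/L.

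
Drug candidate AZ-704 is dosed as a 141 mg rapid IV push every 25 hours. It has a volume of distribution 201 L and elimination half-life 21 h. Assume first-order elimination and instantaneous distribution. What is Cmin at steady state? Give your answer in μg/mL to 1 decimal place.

τ/t½ = 25/21 ≈ 1.1905, so fraction remaining f = (1/2)^(25/21) ≈ 0.4382.
Each bolus raises the concentration by D/Vd = 141/201 ≈ 0.701 μg/mL.
Steady-state trough Cmin,ss = C₀·f/(1−f) ≈ 0.701 × 0.4382/0.5618 ≈ 0.547 μg/mL.

0.5 μg/mL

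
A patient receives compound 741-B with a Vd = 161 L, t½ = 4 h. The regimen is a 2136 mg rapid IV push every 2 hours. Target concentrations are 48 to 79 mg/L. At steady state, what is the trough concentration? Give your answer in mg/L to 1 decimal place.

Over one 2-h interval, 2/4 ≈ 0.5 half-lives elapse, leaving f ≈ 0.7071 of each dose.
Accumulation ratio R = 1/(1 − f) ≈ 1/0.2929 ≈ 3.4141.
Single-dose peak C₀ = D/Vd = 2136/161 ≈ 13.267 mg/L.
Cmax,ss = C₀/(1 − f) ≈ 13.267/0.2929 ≈ 45.295 mg/L.
Steady-state trough Cmin,ss = Cmax,ss·f ≈ 45.295 × 0.7071 ≈ 32.028 mg/L.
Trough 32.0 mg/L vs MEC 48 mg/L: subtherapeutic.

32.0 mg/L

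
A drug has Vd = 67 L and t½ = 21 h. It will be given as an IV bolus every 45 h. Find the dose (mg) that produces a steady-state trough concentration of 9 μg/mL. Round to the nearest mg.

τ/t½ = 45/21 ≈ 2.1429, so f = (1/2)^(45/21) ≈ 0.226431.
Cmin,ss = (D/Vd)·f/(1−f), so D = Cmin,ss·Vd·(1−f)/f.
D = 9 × 67 × (1−f)/f ≈ 9 × 67 × 3.41636 ≈ 2060.07 mg.

2060 mg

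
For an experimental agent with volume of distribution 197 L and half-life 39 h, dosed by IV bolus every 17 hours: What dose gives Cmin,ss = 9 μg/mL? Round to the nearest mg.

625 mg

τ/t½ = 17/39 ≈ 0.4359, so f = (1/2)^(17/39) ≈ 0.739234.
Cmin,ss = (D/Vd)·f/(1−f), so D = Cmin,ss·Vd·(1−f)/f.
D = 9 × 197 × (1−f)/f ≈ 9 × 197 × 0.35275 ≈ 625.43 mg.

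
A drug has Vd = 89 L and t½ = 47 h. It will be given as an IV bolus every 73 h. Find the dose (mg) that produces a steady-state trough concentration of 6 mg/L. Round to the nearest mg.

1033 mg

τ/t½ = 73/47 ≈ 1.5532, so f = (1/2)^(73/47) ≈ 0.340755.
Cmin,ss = (D/Vd)·f/(1−f), so D = Cmin,ss·Vd·(1−f)/f.
D = 6 × 89 × (1−f)/f ≈ 6 × 89 × 1.93466 ≈ 1033.11 mg.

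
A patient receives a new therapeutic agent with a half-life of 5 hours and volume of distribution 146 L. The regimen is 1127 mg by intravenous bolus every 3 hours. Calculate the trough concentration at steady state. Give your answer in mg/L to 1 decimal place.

τ/t½ = 3/5 ≈ 0.6, so fraction remaining f = (1/2)^(3/5) ≈ 0.6598.
At steady state, accumulation factor R = 1/(1 − e^(−kτ)) ≈ 2.9394.
Each bolus raises the concentration by D/Vd = 1127/146 ≈ 7.719 mg/L.
Cmax,ss = C₀/(1 − f) ≈ 7.719/0.3402 ≈ 22.690 mg/L.
One interval later, Cmin,ss = Cmax,ss·e^(−kτ) ≈ 22.690 × 0.6598 ≈ 14.971 mg/L.

15.0 mg/L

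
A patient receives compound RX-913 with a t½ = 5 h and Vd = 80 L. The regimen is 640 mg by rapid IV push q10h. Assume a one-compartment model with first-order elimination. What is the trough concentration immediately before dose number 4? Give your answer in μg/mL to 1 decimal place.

2.6 μg/mL

f = (1/2)^(τ/t½) = (1/2)^(10/5) ≈ 0.2500.
C₀ = D/Vd = 640/80 ≈ 8.000 μg/mL.
Before the 4th dose, 3 doses have been given. Superposition: Cmin = C₀·(f + f² + … + f^3).
≈ 8.000 × (0.2500 + 0.0625 + 0.0156) ≈ 8.000 × 0.3281 ≈ 2.625 μg/mL.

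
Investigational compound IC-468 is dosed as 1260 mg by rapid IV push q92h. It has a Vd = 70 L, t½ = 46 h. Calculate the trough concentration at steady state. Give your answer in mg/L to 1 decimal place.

6.0 mg/L

τ = 92 h = 2 half-lives, so f = (1/2)^2 = 0.25.
At steady state, R = 1/(1 − 0.25) = 4/3.
Single-dose peak C₀ = D/Vd = 1260/70 = 18 mg/L.
Steady-state peak Cmax,ss = C₀·R = 18 × 4/3 ≈ 24.000 mg/L.
Steady-state trough Cmin,ss = Cmax,ss·f ≈ 24.000 × 0.25 ≈ 6.000 mg/L.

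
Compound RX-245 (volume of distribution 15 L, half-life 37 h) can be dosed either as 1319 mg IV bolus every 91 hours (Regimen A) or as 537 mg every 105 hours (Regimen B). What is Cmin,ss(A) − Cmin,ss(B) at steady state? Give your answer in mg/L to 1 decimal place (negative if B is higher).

13.7 mg/L

Regimen A: f = (1/2)^(91/37) ≈ 0.1818; Cmin,ss = (1319/15)·f/(1−f) ≈ 19.538 mg/L.
Regimen B: f = (1/2)^(105/37) ≈ 0.1399; Cmin,ss = (537/15)·f/(1−f) ≈ 5.823 mg/L.
Difference ≈ 19.538 − 5.823 ≈ 13.715 mg/L.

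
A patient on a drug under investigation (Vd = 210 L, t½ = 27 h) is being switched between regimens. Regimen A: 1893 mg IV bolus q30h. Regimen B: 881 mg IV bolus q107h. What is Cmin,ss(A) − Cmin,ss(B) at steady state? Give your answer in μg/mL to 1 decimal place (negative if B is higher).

Regimen A: f = (1/2)^(30/27) ≈ 0.4629; Cmin,ss = (1893/210)·f/(1−f) ≈ 7.769 μg/mL.
Regimen B: f = (1/2)^(107/27) ≈ 0.0641; Cmin,ss = (881/210)·f/(1−f) ≈ 0.287 μg/mL.
Difference ≈ 7.769 − 0.287 ≈ 7.482 μg/mL.

7.5 μg/mL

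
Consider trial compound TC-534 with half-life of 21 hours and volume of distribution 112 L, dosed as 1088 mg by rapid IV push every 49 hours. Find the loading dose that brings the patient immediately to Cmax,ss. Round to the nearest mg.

1357 mg

f = (1/2)^(49/21) ≈ 0.198425; accumulation ratio R = 1/(1−f) ≈ 1.24754.
Loading dose to hit Cmax,ss on first dose: D_load = D_maint·R ≈ 1088 × 1.24754 ≈ 1357.32 mg.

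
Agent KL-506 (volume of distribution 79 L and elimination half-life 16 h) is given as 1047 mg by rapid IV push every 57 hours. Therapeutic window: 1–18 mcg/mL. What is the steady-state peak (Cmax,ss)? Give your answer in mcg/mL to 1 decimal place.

τ/t½ = 57/16 ≈ 3.5625, so fraction remaining f = (1/2)^(57/16) ≈ 0.0846.
Accumulation ratio R = 1/(1 − f) ≈ 1/0.9154 ≈ 1.0924.
Each bolus raises the concentration by D/Vd = 1047/79 ≈ 13.253 mcg/mL.
Steady-state peak Cmax,ss = C₀·R ≈ 13.253 × 1.0924 ≈ 14.478 mcg/mL.
Peak 14.5 mcg/mL vs MTC 18 mcg/mL: below toxic threshold.

14.5 mcg/mL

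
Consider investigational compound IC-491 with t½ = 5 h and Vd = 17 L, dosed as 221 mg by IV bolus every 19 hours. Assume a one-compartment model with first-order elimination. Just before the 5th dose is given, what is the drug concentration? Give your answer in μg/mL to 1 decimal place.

1.0 μg/mL

f = (1/2)^(τ/t½) = (1/2)^(19/5) ≈ 0.0718.
C₀ = D/Vd = 221/17 ≈ 13.000 μg/mL.
Before the 5th dose, 4 doses have been given. Superposition: Cmin = C₀·(f + f² + … + f^4).
≈ 13.000 × (0.0718 + 0.0052 + 0.0004 + 0.0000) ≈ 13.000 × 0.0774 ≈ 1.006 μg/mL.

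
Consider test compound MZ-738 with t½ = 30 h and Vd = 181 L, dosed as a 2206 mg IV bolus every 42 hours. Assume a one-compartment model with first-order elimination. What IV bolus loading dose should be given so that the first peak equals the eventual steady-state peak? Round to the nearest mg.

f = (1/2)^(42/30) ≈ 0.378929; accumulation ratio R = 1/(1−f) ≈ 1.61012.
Loading dose to hit Cmax,ss on first dose: D_load = D_maint·R ≈ 2206 × 1.61012 ≈ 3551.92 mg.

3552 mg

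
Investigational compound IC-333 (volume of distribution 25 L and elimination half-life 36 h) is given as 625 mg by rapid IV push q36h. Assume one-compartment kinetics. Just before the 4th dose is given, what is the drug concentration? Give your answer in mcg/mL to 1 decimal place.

f = (1/2)^(τ/t½) = (1/2)^(36/36) ≈ 0.5000.
C₀ = D/Vd = 625/25 ≈ 25.000 mcg/mL.
Before the 4th dose, 3 doses have been given. Superposition: Cmin = C₀·(f + f² + … + f^3).
≈ 25.000 × (0.5000 + 0.2500 + 0.1250) ≈ 25.000 × 0.8750 ≈ 21.875 mcg/mL.

21.9 mcg/mL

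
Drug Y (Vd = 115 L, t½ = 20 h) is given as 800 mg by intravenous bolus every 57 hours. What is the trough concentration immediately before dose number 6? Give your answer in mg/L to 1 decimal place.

1.1 mg/L

f = (1/2)^(τ/t½) = (1/2)^(57/20) ≈ 0.1387.
C₀ = D/Vd = 800/115 ≈ 6.957 mg/L.
Before the 6th dose, 5 doses have been given. Superposition: Cmin = C₀·(f + f² + … + f^5).
≈ 6.957 × (0.1387 + 0.0192 + 0.0027 + 0.0004 + 0.0001) ≈ 6.957 × 0.1611 ≈ 1.121 mg/L.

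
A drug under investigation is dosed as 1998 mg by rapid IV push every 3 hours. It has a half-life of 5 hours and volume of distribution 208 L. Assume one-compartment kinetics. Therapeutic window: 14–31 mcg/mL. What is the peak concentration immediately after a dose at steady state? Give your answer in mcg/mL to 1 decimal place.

Over one 3-h interval, 3/5 ≈ 0.6 half-lives elapse, leaving f ≈ 0.6598 of each dose.
At steady state, accumulation factor R = 1/(1 − e^(−kτ)) ≈ 2.9394.
Each bolus raises the concentration by D/Vd = 1998/208 ≈ 9.606 mcg/mL.
Cmax,ss = C₀/(1 − f) ≈ 9.606/0.3402 ≈ 28.236 mcg/mL.
Peak 28.2 mcg/mL vs MTC 31 mcg/mL: below toxic threshold.

28.2 mcg/mL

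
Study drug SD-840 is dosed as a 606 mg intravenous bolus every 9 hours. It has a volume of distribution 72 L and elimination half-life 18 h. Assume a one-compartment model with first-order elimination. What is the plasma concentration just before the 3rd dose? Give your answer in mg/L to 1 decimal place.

f = (1/2)^(τ/t½) = (1/2)^(9/18) ≈ 0.7071.
C₀ = D/Vd = 606/72 ≈ 8.417 mg/L.
Before the 3rd dose, 2 doses have been given. Superposition: Cmin = C₀·(f + f²).
≈ 8.417 × (0.7071 + 0.5000) ≈ 8.417 × 1.2071 ≈ 10.160 mg/L.

10.2 mg/L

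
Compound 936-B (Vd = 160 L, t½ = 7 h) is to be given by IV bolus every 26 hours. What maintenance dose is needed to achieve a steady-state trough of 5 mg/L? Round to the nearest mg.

τ/t½ = 26/7 ≈ 3.7143, so f = (1/2)^(26/7) ≈ 0.076188.
Cmin,ss = (D/Vd)·f/(1−f), so D = Cmin,ss·Vd·(1−f)/f.
D = 5 × 160 × (1−f)/f ≈ 5 × 160 × 12.12543 ≈ 9700.34 mg.

9700 mg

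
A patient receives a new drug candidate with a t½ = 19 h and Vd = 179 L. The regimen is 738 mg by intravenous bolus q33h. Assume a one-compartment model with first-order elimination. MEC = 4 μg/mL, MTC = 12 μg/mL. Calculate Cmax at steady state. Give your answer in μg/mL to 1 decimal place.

Over one 33-h interval, 33/19 ≈ 1.7368 half-lives elapse, leaving f ≈ 0.3000 of each dose.
At steady state, accumulation factor R = 1/(1 − e^(−kτ)) ≈ 1.4286.
Single-dose peak C₀ = D/Vd = 738/179 ≈ 4.123 μg/mL.
Cmax,ss = C₀/(1 − f) ≈ 4.123/0.7000 ≈ 5.890 μg/mL.
Peak 5.9 μg/mL vs MTC 12 μg/mL: below toxic threshold.

5.9 μg/mL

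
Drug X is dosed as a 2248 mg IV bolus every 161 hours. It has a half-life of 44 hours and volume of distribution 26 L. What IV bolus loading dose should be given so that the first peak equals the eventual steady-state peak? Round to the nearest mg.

f = (1/2)^(161/44) ≈ 0.079160; accumulation ratio R = 1/(1−f) ≈ 1.08596.
Loading dose to hit Cmax,ss on first dose: D_load = D_maint·R ≈ 2248 × 1.08596 ≈ 2441.24 mg.

2441 mg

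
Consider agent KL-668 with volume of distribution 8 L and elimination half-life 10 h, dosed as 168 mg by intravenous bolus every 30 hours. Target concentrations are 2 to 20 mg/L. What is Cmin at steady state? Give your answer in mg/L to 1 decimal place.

τ = 30 h = 3 half-lives, so f = (1/2)^3 = 0.125.
At steady state, R = 1/(1 − 0.125) = 8/7.
Single-dose peak C₀ = D/Vd = 168/8 = 21 mg/L.
Steady-state peak Cmax,ss = C₀·R = 21 × 8/7 ≈ 24.000 mg/L.
Steady-state trough Cmin,ss = Cmax,ss·f ≈ 24.000 × 0.125 ≈ 3.000 mg/L.
Trough 3.0 mg/L vs MEC 2 mg/L: adequate.

3.0 mg/L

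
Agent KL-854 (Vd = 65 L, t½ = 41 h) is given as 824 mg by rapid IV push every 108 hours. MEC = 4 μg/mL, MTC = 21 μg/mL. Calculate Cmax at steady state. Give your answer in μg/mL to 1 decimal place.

15.1 μg/mL

Over one 108-h interval, 108/41 ≈ 2.6341 half-lives elapse, leaving f ≈ 0.1611 of each dose.
At steady state, accumulation factor R = 1/(1 − e^(−kτ)) ≈ 1.1920.
Single-dose peak C₀ = D/Vd = 824/65 ≈ 12.677 μg/mL.
Cmax,ss = C₀/(1 − f) ≈ 12.677/0.8389 ≈ 15.111 μg/mL.
Peak 15.1 μg/mL vs MTC 21 μg/mL: below toxic threshold.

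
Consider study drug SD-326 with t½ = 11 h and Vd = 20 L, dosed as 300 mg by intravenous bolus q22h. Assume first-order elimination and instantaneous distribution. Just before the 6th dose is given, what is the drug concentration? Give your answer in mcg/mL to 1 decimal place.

f = (1/2)^(τ/t½) = (1/2)^(22/11) ≈ 0.2500.
C₀ = D/Vd = 300/20 ≈ 15.000 mcg/mL.
Before the 6th dose, 5 doses have been given. Superposition: Cmin = C₀·(f + f² + … + f^5).
≈ 15.000 × (0.2500 + 0.0625 + 0.0156 + 0.0039 + 0.0010) ≈ 15.000 × 0.3330 ≈ 4.995 mcg/mL.

5.0 mcg/mL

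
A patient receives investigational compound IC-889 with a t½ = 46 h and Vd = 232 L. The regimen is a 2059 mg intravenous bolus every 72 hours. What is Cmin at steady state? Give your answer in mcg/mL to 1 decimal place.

4.5 mcg/mL

Over one 72-h interval, 72/46 ≈ 1.5652 half-lives elapse, leaving f ≈ 0.3379 of each dose.
Accumulation ratio R = 1/(1 − f) ≈ 1/0.6621 ≈ 1.5103.
Each bolus raises the concentration by D/Vd = 2059/232 ≈ 8.875 mcg/mL.
Cmax,ss = C₀/(1 − f) ≈ 8.875/0.6621 ≈ 13.404 mcg/mL.
One interval later, Cmin,ss = Cmax,ss·e^(−kτ) ≈ 13.404 × 0.3379 ≈ 4.529 mcg/mL.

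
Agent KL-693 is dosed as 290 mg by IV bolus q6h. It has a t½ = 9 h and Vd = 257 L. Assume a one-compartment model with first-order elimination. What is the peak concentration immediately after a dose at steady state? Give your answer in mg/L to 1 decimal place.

τ/t½ = 6/9 ≈ 0.66667, so fraction remaining f = (1/2)^(6/9) ≈ 0.6300.
Accumulation ratio R = 1/(1 − f) ≈ 1/0.3700 ≈ 2.7027.
Single-dose peak C₀ = D/Vd = 290/257 ≈ 1.128 mg/L.
Cmax,ss = C₀/(1 − f) ≈ 1.128/0.3700 ≈ 3.049 mg/L.

3.0 mg/L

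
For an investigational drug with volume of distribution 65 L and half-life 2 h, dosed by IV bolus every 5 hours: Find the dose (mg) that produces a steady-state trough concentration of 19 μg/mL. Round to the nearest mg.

5751 mg

τ/t½ = 5/2 ≈ 2.5, so f = (1/2)^(5/2) ≈ 0.176777.
Cmin,ss = (D/Vd)·f/(1−f), so D = Cmin,ss·Vd·(1−f)/f.
D = 19 × 65 × (1−f)/f ≈ 19 × 65 × 4.65684 ≈ 5751.20 mg.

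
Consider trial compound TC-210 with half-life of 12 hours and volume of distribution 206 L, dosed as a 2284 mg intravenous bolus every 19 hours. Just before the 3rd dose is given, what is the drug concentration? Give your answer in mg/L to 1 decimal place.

4.9 mg/L

f = (1/2)^(τ/t½) = (1/2)^(19/12) ≈ 0.3337.
C₀ = D/Vd = 2284/206 ≈ 11.087 mg/L.
Before the 3rd dose, 2 doses have been given. Superposition: Cmin = C₀·(f + f²).
≈ 11.087 × (0.3337 + 0.1114) ≈ 11.087 × 0.4451 ≈ 4.935 mg/L.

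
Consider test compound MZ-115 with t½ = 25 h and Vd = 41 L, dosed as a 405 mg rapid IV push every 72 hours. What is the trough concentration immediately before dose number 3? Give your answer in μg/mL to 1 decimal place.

f = (1/2)^(τ/t½) = (1/2)^(72/25) ≈ 0.1358.
C₀ = D/Vd = 405/41 ≈ 9.878 μg/mL.
Before the 3rd dose, 2 doses have been given. Superposition: Cmin = C₀·(f + f²).
≈ 9.878 × (0.1358 + 0.0184) ≈ 9.878 × 0.1542 ≈ 1.523 μg/mL.

1.5 μg/mL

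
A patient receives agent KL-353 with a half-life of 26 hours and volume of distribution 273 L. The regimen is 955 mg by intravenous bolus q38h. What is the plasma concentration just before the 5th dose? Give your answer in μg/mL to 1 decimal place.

2.0 μg/mL

f = (1/2)^(τ/t½) = (1/2)^(38/26) ≈ 0.3631.
C₀ = D/Vd = 955/273 ≈ 3.498 μg/mL.
Before the 5th dose, 4 doses have been given. Superposition: Cmin = C₀·(f + f² + … + f^4).
≈ 3.498 × (0.3631 + 0.1318 + 0.0479 + 0.0174) ≈ 3.498 × 0.5602 ≈ 1.960 μg/mL.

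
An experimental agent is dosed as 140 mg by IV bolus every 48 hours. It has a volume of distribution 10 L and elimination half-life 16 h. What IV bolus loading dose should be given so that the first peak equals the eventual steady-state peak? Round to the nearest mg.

f = (1/2)^(48/16) ≈ 0.125000; accumulation ratio R = 1/(1−f) ≈ 1.14286.
Loading dose to hit Cmax,ss on first dose: D_load = D_maint·R ≈ 140 × 1.14286 ≈ 160.00 mg.

160 mg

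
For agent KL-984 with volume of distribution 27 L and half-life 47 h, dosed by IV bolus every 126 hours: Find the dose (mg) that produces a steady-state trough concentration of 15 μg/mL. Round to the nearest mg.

2192 mg

τ/t½ = 126/47 ≈ 2.6809, so f = (1/2)^(126/47) ≈ 0.155949.
Cmin,ss = (D/Vd)·f/(1−f), so D = Cmin,ss·Vd·(1−f)/f.
D = 15 × 27 × (1−f)/f ≈ 15 × 27 × 5.41235 ≈ 2192.00 mg.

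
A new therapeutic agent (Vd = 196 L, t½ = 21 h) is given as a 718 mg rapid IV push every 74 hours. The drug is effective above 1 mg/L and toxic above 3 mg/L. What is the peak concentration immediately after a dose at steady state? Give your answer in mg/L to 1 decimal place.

4.0 mg/L

k = ln2/t½ = ln2/21 ≈ 0.033007 h⁻¹; fraction remaining f = e^(−kτ) = e^(−0.033007×74) ≈ 0.0869.
Accumulation ratio R = 1/(1 − f) ≈ 1/0.9131 ≈ 1.0952.
Each bolus raises the concentration by D/Vd = 718/196 ≈ 3.663 mg/L.
Steady-state peak Cmax,ss = C₀·R ≈ 3.663 × 1.0952 ≈ 4.012 mg/L.
Peak 4.0 mg/L vs MTC 3 mg/L: exceeds toxic threshold.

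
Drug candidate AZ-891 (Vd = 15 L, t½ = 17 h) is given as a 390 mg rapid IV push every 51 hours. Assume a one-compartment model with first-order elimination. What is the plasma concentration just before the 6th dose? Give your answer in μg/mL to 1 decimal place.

f = (1/2)^(τ/t½) = (1/2)^(51/17) ≈ 0.1250.
C₀ = D/Vd = 390/15 ≈ 26.000 μg/mL.
Before the 6th dose, 5 doses have been given. Superposition: Cmin = C₀·(f + f² + … + f^5).
≈ 26.000 × (0.1250 + 0.0156 + 0.0020 + 0.0002 + 0.0000) ≈ 26.000 × 0.1428 ≈ 3.713 μg/mL.

3.7 μg/mL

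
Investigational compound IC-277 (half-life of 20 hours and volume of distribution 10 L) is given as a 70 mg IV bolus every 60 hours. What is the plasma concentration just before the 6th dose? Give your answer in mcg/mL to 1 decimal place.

f = (1/2)^(τ/t½) = (1/2)^(60/20) ≈ 0.1250.
C₀ = D/Vd = 70/10 ≈ 7.000 mcg/mL.
Before the 6th dose, 5 doses have been given. Superposition: Cmin = C₀·(f + f² + … + f^5).
≈ 7.000 × (0.1250 + 0.0156 + 0.0020 + 0.0002 + 0.0000) ≈ 7.000 × 0.1428 ≈ 1.000 mcg/mL.

1.0 mcg/mL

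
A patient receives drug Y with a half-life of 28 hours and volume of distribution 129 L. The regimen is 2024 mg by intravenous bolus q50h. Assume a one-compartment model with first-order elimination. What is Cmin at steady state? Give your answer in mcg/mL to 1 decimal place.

6.4 mcg/mL

k = ln2/t½ = ln2/28 ≈ 0.024755 h⁻¹; fraction remaining f = e^(−kτ) = e^(−0.024755×50) ≈ 0.2900.
At steady state, accumulation factor R = 1/(1 − e^(−kτ)) ≈ 1.4085.
Single-dose peak C₀ = D/Vd = 2024/129 ≈ 15.690 mcg/mL.
Steady-state peak Cmax,ss = C₀·R ≈ 15.690 × 1.4085 ≈ 22.099 mcg/mL.
One interval later, Cmin,ss = Cmax,ss·e^(−kτ) ≈ 22.099 × 0.2900 ≈ 6.409 mcg/mL.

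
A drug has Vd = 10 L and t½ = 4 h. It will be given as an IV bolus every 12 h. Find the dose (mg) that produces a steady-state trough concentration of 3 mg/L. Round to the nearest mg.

210 mg

τ/t½ = 12/4 ≈ 3, so f = (1/2)^(12/4) ≈ 0.125000.
Cmin,ss = (D/Vd)·f/(1−f), so D = Cmin,ss·Vd·(1−f)/f.
D = 3 × 10 × (1−f)/f ≈ 3 × 10 × 7.00000 ≈ 210.00 mg.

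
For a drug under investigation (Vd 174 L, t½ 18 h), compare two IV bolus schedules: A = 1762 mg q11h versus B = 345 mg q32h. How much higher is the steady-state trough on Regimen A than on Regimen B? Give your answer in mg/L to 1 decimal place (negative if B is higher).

18.4 mg/L

Regimen A: f = (1/2)^(11/18) ≈ 0.6547; Cmin,ss = (1762/174)·f/(1−f) ≈ 19.200 mg/L.
Regimen B: f = (1/2)^(32/18) ≈ 0.2916; Cmin,ss = (345/174)·f/(1−f) ≈ 0.816 mg/L.
Difference ≈ 19.200 − 0.816 ≈ 18.384 mg/L.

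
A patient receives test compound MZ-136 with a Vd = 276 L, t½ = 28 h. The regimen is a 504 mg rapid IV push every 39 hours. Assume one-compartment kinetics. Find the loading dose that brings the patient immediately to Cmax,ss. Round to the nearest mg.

814 mg

f = (1/2)^(39/28) ≈ 0.380810; accumulation ratio R = 1/(1−f) ≈ 1.61501.
Loading dose to hit Cmax,ss on first dose: D_load = D_maint·R ≈ 504 × 1.61501 ≈ 813.97 mg.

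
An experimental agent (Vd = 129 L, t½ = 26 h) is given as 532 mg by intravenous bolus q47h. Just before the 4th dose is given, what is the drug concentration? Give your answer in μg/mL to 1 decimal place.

1.6 μg/mL

f = (1/2)^(τ/t½) = (1/2)^(47/26) ≈ 0.2856.
C₀ = D/Vd = 532/129 ≈ 4.124 μg/mL.
Before the 4th dose, 3 doses have been given. Superposition: Cmin = C₀·(f + f² + … + f^3).
≈ 4.124 × (0.2856 + 0.0816 + 0.0233) ≈ 4.124 × 0.3905 ≈ 1.610 μg/mL.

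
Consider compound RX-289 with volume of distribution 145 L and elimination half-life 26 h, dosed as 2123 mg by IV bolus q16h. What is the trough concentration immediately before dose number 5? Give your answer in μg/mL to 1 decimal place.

f = (1/2)^(τ/t½) = (1/2)^(16/26) ≈ 0.6528.
C₀ = D/Vd = 2123/145 ≈ 14.641 μg/mL.
Before the 5th dose, 4 doses have been given. Superposition: Cmin = C₀·(f + f² + … + f^4).
≈ 14.641 × (0.6528 + 0.4261 + 0.2782 + 0.1816) ≈ 14.641 × 1.5387 ≈ 22.528 μg/mL.

22.5 μg/mL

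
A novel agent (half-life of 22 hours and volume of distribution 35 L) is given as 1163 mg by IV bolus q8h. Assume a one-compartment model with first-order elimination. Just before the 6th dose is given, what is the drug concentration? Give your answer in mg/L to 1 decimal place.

f = (1/2)^(τ/t½) = (1/2)^(8/22) ≈ 0.7772.
C₀ = D/Vd = 1163/35 ≈ 33.229 mg/L.
Before the 6th dose, 5 doses have been given. Superposition: Cmin = C₀·(f + f² + … + f^5).
≈ 33.229 × (0.7772 + 0.6040 + 0.4695 + 0.3649 + 0.2836) ≈ 33.229 × 2.4992 ≈ 83.046 mg/L.

83.0 mg/L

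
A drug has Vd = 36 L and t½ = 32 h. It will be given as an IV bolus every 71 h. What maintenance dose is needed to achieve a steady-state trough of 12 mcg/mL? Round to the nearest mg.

1579 mg

τ/t½ = 71/32 ≈ 2.2188, so f = (1/2)^(71/32) ≈ 0.214827.
Cmin,ss = (D/Vd)·f/(1−f), so D = Cmin,ss·Vd·(1−f)/f.
D = 12 × 36 × (1−f)/f ≈ 12 × 36 × 3.65491 ≈ 1578.92 mg.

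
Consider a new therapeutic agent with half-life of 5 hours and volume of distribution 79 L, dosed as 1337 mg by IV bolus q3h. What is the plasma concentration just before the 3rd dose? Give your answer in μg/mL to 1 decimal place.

18.5 μg/mL

f = (1/2)^(τ/t½) = (1/2)^(3/5) ≈ 0.6598.
C₀ = D/Vd = 1337/79 ≈ 16.924 μg/mL.
Before the 3rd dose, 2 doses have been given. Superposition: Cmin = C₀·(f + f²).
≈ 16.924 × (0.6598 + 0.4353) ≈ 16.924 × 1.0951 ≈ 18.533 μg/mL.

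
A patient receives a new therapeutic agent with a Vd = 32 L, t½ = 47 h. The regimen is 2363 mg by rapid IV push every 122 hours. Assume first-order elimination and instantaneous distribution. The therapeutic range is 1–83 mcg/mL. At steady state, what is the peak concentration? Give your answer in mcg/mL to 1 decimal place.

88.5 mcg/mL

τ/t½ = 122/47 ≈ 2.5957, so fraction remaining f = (1/2)^(122/47) ≈ 0.1654.
Accumulation ratio R = 1/(1 − f) ≈ 1/0.8346 ≈ 1.1982.
Single-dose peak C₀ = D/Vd = 2363/32 ≈ 73.844 mcg/mL.
Cmax,ss = C₀/(1 − f) ≈ 73.844/0.8346 ≈ 88.478 mcg/mL.
Peak 88.5 mcg/mL vs MTC 83 mcg/mL: exceeds toxic threshold.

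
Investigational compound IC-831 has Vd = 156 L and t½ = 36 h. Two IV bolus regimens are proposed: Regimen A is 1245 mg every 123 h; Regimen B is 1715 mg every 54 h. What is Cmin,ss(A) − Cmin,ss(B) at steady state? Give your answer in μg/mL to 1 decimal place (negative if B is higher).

-5.2 μg/mL

Regimen A: f = (1/2)^(123/36) ≈ 0.0936; Cmin,ss = (1245/156)·f/(1−f) ≈ 0.824 μg/mL.
Regimen B: f = (1/2)^(54/36) ≈ 0.3536; Cmin,ss = (1715/156)·f/(1−f) ≈ 6.014 μg/mL.
Difference ≈ 0.824 − 6.014 ≈ -5.190 μg/mL.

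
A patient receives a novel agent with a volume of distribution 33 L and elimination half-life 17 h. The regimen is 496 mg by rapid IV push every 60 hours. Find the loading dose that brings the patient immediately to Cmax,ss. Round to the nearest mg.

f = (1/2)^(60/17) ≈ 0.086605; accumulation ratio R = 1/(1−f) ≈ 1.09482.
Loading dose to hit Cmax,ss on first dose: D_load = D_maint·R ≈ 496 × 1.09482 ≈ 543.03 mg.

543 mg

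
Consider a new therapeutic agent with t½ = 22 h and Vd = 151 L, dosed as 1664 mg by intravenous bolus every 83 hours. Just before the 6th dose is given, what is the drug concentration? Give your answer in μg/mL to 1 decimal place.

f = (1/2)^(τ/t½) = (1/2)^(83/22) ≈ 0.0732.
C₀ = D/Vd = 1664/151 ≈ 11.020 μg/mL.
Before the 6th dose, 5 doses have been given. Superposition: Cmin = C₀·(f + f² + … + f^5).
≈ 11.020 × (0.0732 + 0.0054 + 0.0004 + 0.0000 + 0.0000) ≈ 11.020 × 0.0790 ≈ 0.871 μg/mL.

0.9 μg/mL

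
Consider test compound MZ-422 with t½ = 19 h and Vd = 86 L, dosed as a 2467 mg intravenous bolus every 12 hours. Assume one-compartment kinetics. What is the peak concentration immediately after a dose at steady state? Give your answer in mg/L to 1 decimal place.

80.9 mg/L

k = ln2/t½ = ln2/19 ≈ 0.036481 h⁻¹; fraction remaining f = e^(−kτ) = e^(−0.036481×12) ≈ 0.6455.
Accumulation ratio R = 1/(1 − f) ≈ 1/0.3545 ≈ 2.8209.
Single-dose peak C₀ = D/Vd = 2467/86 ≈ 28.686 mg/L.
Steady-state peak Cmax,ss = C₀·R ≈ 28.686 × 2.8209 ≈ 80.920 mg/L.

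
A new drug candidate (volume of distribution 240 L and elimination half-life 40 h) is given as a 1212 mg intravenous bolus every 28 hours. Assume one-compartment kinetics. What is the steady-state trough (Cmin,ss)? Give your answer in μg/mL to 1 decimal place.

Over one 28-h interval, 28/40 ≈ 0.7 half-lives elapse, leaving f ≈ 0.6156 of each dose.
Single-dose peak C₀ = D/Vd = 1212/240 ≈ 5.050 μg/mL.
Steady-state trough Cmin,ss = C₀·f/(1−f) ≈ 5.050 × 0.6156/0.3844 ≈ 8.087 μg/mL.

8.1 μg/mL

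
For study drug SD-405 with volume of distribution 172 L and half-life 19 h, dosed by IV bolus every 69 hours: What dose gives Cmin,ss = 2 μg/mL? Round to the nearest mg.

3920 mg

τ/t½ = 69/19 ≈ 3.6316, so f = (1/2)^(69/19) ≈ 0.080684.
Cmin,ss = (D/Vd)·f/(1−f), so D = Cmin,ss·Vd·(1−f)/f.
D = 2 × 172 × (1−f)/f ≈ 2 × 172 × 11.39403 ≈ 3919.55 mg.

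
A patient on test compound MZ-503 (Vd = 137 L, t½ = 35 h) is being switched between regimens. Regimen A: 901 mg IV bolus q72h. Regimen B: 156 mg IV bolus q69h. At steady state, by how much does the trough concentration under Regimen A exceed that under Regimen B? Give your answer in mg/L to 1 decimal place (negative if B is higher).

1.7 mg/L

Regimen A: f = (1/2)^(72/35) ≈ 0.2403; Cmin,ss = (901/137)·f/(1−f) ≈ 2.080 mg/L.
Regimen B: f = (1/2)^(69/35) ≈ 0.2550; Cmin,ss = (156/137)·f/(1−f) ≈ 0.390 mg/L.
Difference ≈ 2.080 − 0.390 ≈ 1.690 mg/L.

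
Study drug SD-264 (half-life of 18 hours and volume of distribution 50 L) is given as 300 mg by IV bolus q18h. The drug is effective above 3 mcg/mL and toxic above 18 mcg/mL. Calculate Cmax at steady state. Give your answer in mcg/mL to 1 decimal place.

τ = 18 h = 1 half-life, so f = (1/2)^1 = 0.5.
At steady state, R = 1/(1 − 0.5) = 2/1.
Single-dose peak C₀ = D/Vd = 300/50 = 6 mcg/mL.
Steady-state peak Cmax,ss = C₀·R = 6 × 2/1 ≈ 12.000 mcg/mL.
Peak 12.0 mcg/mL vs MTC 18 mcg/mL: below toxic threshold.

12.0 mcg/mL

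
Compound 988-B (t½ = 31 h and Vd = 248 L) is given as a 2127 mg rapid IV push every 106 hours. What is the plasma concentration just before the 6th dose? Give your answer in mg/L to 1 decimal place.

f = (1/2)^(τ/t½) = (1/2)^(106/31) ≈ 0.0935.
C₀ = D/Vd = 2127/248 ≈ 8.577 mg/L.
Before the 6th dose, 5 doses have been given. Superposition: Cmin = C₀·(f + f² + … + f^5).
≈ 8.577 × (0.0935 + 0.0087 + 0.0008 + 0.0001 + 0.0000) ≈ 8.577 × 0.1031 ≈ 0.884 mg/L.

0.9 mg/L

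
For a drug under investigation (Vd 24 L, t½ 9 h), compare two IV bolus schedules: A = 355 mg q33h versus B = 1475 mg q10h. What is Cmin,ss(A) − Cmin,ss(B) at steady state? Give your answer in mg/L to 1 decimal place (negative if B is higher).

Regimen A: f = (1/2)^(33/9) ≈ 0.0787; Cmin,ss = (355/24)·f/(1−f) ≈ 1.264 mg/L.
Regimen B: f = (1/2)^(10/9) ≈ 0.4629; Cmin,ss = (1475/24)·f/(1−f) ≈ 52.968 mg/L.
Difference ≈ 1.264 − 52.968 ≈ -51.704 mg/L.

-51.7 mg/L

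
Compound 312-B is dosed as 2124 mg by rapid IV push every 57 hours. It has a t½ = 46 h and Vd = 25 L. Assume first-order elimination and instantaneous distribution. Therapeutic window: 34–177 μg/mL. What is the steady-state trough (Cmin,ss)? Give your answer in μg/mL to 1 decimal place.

k = ln2/t½ = ln2/46 ≈ 0.015068 h⁻¹; fraction remaining f = e^(−kτ) = e^(−0.015068×57) ≈ 0.4236.
Each bolus raises the concentration by D/Vd = 2124/25 ≈ 84.960 μg/mL.
Steady-state trough Cmin,ss = C₀·f/(1−f) ≈ 84.960 × 0.4236/0.5764 ≈ 62.438 μg/mL.
Trough 62.4 μg/mL vs MEC 34 μg/mL: adequate.

62.4 μg/mL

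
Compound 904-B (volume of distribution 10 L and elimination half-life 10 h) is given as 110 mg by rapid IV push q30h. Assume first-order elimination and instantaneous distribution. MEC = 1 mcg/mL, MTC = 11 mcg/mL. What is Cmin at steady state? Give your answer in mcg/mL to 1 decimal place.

τ = 30 h = 3 half-lives, so f = (1/2)^3 = 0.125.
Accumulation ratio R = 1/(1 − f) = 1/0.875 = 8/7.
Single-dose peak C₀ = D/Vd = 110/10 = 11 mcg/mL.
Steady-state peak Cmax,ss = C₀·R = 11 × 8/7 ≈ 12.571 mcg/mL.
Steady-state trough Cmin,ss = Cmax,ss·f ≈ 12.571 × 0.125 ≈ 1.571 mcg/mL.
Trough 1.6 mcg/mL vs MEC 1 mcg/mL: adequate.

1.6 mcg/mL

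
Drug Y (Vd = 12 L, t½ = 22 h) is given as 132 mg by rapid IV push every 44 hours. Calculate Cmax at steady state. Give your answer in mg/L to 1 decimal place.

τ = 44 h = 2 half-lives, so f = (1/2)^2 = 0.25.
Accumulation ratio R = 1/(1 − f) = 1/0.75 = 4/3.
Single-dose peak C₀ = D/Vd = 132/12 = 11 mg/L.
Steady-state peak Cmax,ss = C₀·R = 11 × 4/3 ≈ 14.667 mg/L.

14.7 mg/L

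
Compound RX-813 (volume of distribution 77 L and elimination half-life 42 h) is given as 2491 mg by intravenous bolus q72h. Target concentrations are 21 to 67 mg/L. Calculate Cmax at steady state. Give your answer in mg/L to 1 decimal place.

46.5 mg/L

τ/t½ = 72/42 ≈ 1.7143, so fraction remaining f = (1/2)^(72/42) ≈ 0.3048.
At steady state, accumulation factor R = 1/(1 − e^(−kτ)) ≈ 1.4384.
Single-dose peak C₀ = D/Vd = 2491/77 ≈ 32.351 mg/L.
Steady-state peak Cmax,ss = C₀·R ≈ 32.351 × 1.4384 ≈ 46.534 mg/L.
Peak 46.5 mg/L vs MTC 67 mg/L: below toxic threshold.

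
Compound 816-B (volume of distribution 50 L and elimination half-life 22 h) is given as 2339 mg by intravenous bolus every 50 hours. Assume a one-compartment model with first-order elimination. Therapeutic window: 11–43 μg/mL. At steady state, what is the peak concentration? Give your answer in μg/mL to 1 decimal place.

59.0 μg/mL

k = ln2/t½ = ln2/22 ≈ 0.031507 h⁻¹; fraction remaining f = e^(−kτ) = e^(−0.031507×50) ≈ 0.2069.
At steady state, accumulation factor R = 1/(1 − e^(−kτ)) ≈ 1.2609.
Each bolus raises the concentration by D/Vd = 2339/50 ≈ 46.780 μg/mL.
Steady-state peak Cmax,ss = C₀·R ≈ 46.780 × 1.2609 ≈ 58.985 μg/mL.
Peak 59.0 μg/mL vs MTC 43 μg/mL: exceeds toxic threshold.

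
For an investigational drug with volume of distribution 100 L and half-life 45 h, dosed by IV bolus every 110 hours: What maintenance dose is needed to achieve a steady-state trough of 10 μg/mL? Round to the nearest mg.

τ/t½ = 110/45 ≈ 2.4444, so f = (1/2)^(110/45) ≈ 0.183717.
Cmin,ss = (D/Vd)·f/(1−f), so D = Cmin,ss·Vd·(1−f)/f.
D = 10 × 100 × (1−f)/f ≈ 10 × 100 × 4.44315 ≈ 4443.15 mg.

4443 mg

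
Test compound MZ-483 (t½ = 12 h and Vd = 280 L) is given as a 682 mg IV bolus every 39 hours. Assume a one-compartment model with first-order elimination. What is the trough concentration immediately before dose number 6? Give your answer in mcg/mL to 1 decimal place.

0.3 mcg/mL

f = (1/2)^(τ/t½) = (1/2)^(39/12) ≈ 0.1051.
C₀ = D/Vd = 682/280 ≈ 2.436 mcg/mL.
Before the 6th dose, 5 doses have been given. Superposition: Cmin = C₀·(f + f² + … + f^5).
≈ 2.436 × (0.1051 + 0.0110 + 0.0012 + 0.0001 + 0.0000) ≈ 2.436 × 0.1174 ≈ 0.286 mcg/mL.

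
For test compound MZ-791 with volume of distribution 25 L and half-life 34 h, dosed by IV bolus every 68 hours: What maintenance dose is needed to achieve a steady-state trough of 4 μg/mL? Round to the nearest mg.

300 mg

τ/t½ = 68/34 ≈ 2, so f = (1/2)^(68/34) ≈ 0.250000.
Cmin,ss = (D/Vd)·f/(1−f), so D = Cmin,ss·Vd·(1−f)/f.
D = 4 × 25 × (1−f)/f ≈ 4 × 25 × 3.00000 ≈ 300.00 mg.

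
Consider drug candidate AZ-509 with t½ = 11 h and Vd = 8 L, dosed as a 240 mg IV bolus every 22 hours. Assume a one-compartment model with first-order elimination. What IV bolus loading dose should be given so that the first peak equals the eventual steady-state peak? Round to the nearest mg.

320 mg

f = (1/2)^(22/11) ≈ 0.250000; accumulation ratio R = 1/(1−f) ≈ 1.33333.
Loading dose to hit Cmax,ss on first dose: D_load = D_maint·R ≈ 240 × 1.33333 ≈ 320.00 mg.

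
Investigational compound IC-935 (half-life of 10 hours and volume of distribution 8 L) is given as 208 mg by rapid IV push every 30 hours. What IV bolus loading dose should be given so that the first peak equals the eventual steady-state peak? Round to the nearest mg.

238 mg

f = (1/2)^(30/10) ≈ 0.125000; accumulation ratio R = 1/(1−f) ≈ 1.14286.
Loading dose to hit Cmax,ss on first dose: D_load = D_maint·R ≈ 208 × 1.14286 ≈ 237.71 mg.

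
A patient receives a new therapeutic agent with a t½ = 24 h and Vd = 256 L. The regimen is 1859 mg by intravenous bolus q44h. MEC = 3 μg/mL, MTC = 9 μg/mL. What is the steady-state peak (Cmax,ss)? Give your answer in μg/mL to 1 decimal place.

10.1 μg/mL

Over one 44-h interval, 44/24 ≈ 1.8333 half-lives elapse, leaving f ≈ 0.2806 of each dose.
Accumulation ratio R = 1/(1 − f) ≈ 1/0.7194 ≈ 1.3900.
Single-dose peak C₀ = D/Vd = 1859/256 ≈ 7.262 μg/mL.
Steady-state peak Cmax,ss = C₀·R ≈ 7.262 × 1.3900 ≈ 10.094 μg/mL.
Peak 10.1 μg/mL vs MTC 9 μg/mL: exceeds toxic threshold.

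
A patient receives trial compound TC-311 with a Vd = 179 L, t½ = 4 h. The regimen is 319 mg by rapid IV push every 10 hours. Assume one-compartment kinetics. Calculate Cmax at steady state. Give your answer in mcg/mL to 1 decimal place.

Over one 10-h interval, 10/4 ≈ 2.5 half-lives elapse, leaving f ≈ 0.1768 of each dose.
At steady state, accumulation factor R = 1/(1 − e^(−kτ)) ≈ 1.2148.
Each bolus raises the concentration by D/Vd = 319/179 ≈ 1.782 mcg/mL.
Cmax,ss = C₀/(1 − f) ≈ 1.782/0.8232 ≈ 2.165 mcg/mL.

2.2 mcg/mL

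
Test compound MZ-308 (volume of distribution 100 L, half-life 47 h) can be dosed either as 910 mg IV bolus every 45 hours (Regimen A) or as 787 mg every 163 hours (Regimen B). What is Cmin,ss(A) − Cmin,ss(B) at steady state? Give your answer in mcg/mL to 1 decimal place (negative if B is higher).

Regimen A: f = (1/2)^(45/47) ≈ 0.5150; Cmin,ss = (910/100)·f/(1−f) ≈ 9.663 mcg/mL.
Regimen B: f = (1/2)^(163/47) ≈ 0.0904; Cmin,ss = (787/100)·f/(1−f) ≈ 0.782 mcg/mL.
Difference ≈ 9.663 − 0.782 ≈ 8.881 mcg/mL.

8.9 mcg/mL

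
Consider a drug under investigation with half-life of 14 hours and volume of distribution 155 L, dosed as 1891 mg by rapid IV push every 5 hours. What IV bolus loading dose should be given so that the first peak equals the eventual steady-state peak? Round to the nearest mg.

8623 mg

f = (1/2)^(5/14) ≈ 0.780709; accumulation ratio R = 1/(1−f) ≈ 4.56015.
Loading dose to hit Cmax,ss on first dose: D_load = D_maint·R ≈ 1891 × 4.56015 ≈ 8623.24 mg.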